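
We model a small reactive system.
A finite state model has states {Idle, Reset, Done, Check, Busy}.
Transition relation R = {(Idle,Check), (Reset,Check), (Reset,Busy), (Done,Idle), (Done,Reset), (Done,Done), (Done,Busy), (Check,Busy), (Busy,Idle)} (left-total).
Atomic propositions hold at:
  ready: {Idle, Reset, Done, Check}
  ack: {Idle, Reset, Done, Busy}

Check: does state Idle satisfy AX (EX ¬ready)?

Sat(¬ready) = {Busy}
Sat(EX ¬ready) = {s : some successor in {Busy}} = {Reset, Done, Check}
Sat(AX (EX ¬ready)) = {s : every successor in {Reset, Done, Check}} = {Idle}
Idle ∈ Sat(AX (EX ¬ready)) = {Idle}, so the formula holds at Idle.

Yes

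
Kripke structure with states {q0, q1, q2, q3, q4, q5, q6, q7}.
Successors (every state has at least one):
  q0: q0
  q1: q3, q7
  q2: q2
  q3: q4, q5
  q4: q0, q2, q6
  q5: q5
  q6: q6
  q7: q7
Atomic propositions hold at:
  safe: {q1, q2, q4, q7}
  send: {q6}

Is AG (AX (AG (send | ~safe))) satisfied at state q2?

Sat(~safe) = {q0, q3, q5, q6}
Sat(send | ~safe) = {q0, q3, q5, q6}
AG (send | ~safe): greatest fixpoint, start Z0 = {q0, q3, q5, q6}, keep only states in Sat with every successor in Z. Z1 = {q0, q5, q6}; fixed.
Sat(AG (send | ~safe)) = {q0, q5, q6}
Sat(AX (AG (send | ~safe))) = {s : every successor in {q0, q5, q6}} = {q0, q5, q6}
AG (AX (AG (send | ~safe))): greatest fixpoint, start Z0 = {q0, q5, q6}, keep only states in Sat with every successor in Z. Already a fixed point.
Sat(AG (AX (AG (send | ~safe)))) = {q0, q5, q6}
q2 ∉ Sat(AG (AX (AG (send | ~safe)))) = {q0, q5, q6}, so the formula does not hold at q2.

No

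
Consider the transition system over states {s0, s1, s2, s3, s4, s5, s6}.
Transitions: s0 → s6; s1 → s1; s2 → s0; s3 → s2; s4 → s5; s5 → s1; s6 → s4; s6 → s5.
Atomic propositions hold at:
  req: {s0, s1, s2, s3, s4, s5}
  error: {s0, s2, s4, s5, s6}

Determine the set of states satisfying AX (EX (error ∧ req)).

{s0, s3}

Sat(error ∧ req) = {s0, s2, s4, s5}
Sat(EX (error ∧ req)) = {s : some successor in {s0, s2, s4, s5}} = {s2, s3, s4, s6}
Sat(AX (EX (error ∧ req))) = {s : every successor in {s2, s3, s4, s6}} = {s0, s3}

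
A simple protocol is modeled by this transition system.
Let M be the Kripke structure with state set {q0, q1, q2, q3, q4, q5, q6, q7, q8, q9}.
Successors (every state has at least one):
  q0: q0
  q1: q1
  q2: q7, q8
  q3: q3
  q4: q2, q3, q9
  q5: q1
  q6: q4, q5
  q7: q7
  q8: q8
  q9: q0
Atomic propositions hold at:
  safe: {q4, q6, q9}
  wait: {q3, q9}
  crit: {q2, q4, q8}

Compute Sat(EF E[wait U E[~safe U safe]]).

Sat(~safe) = {q0, q1, q2, q3, q5, q7, q8}
E[~safe U safe]: least fixpoint, start Z0 = Sat(safe) = {q4, q6, q9}, add states in Sat(~safe) with some successor in Z. Already a fixed point.
Sat(E[~safe U safe]) = {q4, q6, q9}
E[wait U E[~safe U safe]]: least fixpoint, start Z0 = Sat(E[~safe U safe]) = {q4, q6, q9}, add states in Sat(wait) with some successor in Z. Already a fixed point.
Sat(E[wait U E[~safe U safe]]) = {q4, q6, q9}
EF E[wait U E[~safe U safe]]: least fixpoint, start Z0 = {q4, q6, q9}, add states with some successor in Z. Already a fixed point.
Sat(EF E[wait U E[~safe U safe]]) = {q4, q6, q9}

{q4, q6, q9}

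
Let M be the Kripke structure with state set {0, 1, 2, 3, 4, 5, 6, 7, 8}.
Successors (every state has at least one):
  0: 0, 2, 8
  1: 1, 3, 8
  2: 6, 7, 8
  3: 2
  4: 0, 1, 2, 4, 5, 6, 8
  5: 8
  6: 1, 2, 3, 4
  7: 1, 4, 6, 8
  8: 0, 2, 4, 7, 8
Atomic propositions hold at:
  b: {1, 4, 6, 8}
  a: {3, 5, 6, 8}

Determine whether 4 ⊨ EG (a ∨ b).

Yes

Sat(a ∨ b) = {1, 3, 4, 5, 6, 8}
EG (a ∨ b): greatest fixpoint, start Z0 = {1, 3, 4, 5, 6, 8}, keep only states in Sat with some successor in Z. Z1 = {1, 4, 5, 6, 8}; fixed.
Sat(EG (a ∨ b)) = {1, 4, 5, 6, 8}
4 ∈ Sat(EG (a ∨ b)) = {1, 4, 5, 6, 8}, so the formula holds at 4.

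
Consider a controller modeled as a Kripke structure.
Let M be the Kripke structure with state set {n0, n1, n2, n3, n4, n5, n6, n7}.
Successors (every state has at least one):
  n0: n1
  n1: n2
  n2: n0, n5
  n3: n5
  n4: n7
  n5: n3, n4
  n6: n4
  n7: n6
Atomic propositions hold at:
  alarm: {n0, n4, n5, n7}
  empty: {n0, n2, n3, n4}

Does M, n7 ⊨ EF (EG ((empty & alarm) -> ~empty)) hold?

No

Sat(empty & alarm) = {n0, n4}
Sat(~empty) = {n1, n5, n6, n7}
Sat((empty & alarm) -> ~empty) = {n1, n2, n3, n5, n6, n7}
EG ((empty & alarm) -> ~empty): greatest fixpoint, start Z0 = {n1, n2, n3, n5, n6, n7}, keep only states in Sat with some successor in Z. Z1 = {n1, n2, n3, n5, n7}; Z2 = {n1, n2, n3, n5}; fixed.
Sat(EG ((empty & alarm) -> ~empty)) = {n1, n2, n3, n5}
EF (EG ((empty & alarm) -> ~empty)): least fixpoint, start Z0 = {n1, n2, n3, n5}, add states with some successor in Z. Z1 = {n0, n1, n2, n3, n5}; fixed.
Sat(EF (EG ((empty & alarm) -> ~empty))) = {n0, n1, n2, n3, n5}
n7 ∉ Sat(EF (EG ((empty & alarm) -> ~empty))) = {n0, n1, n2, n3, n5}, so the formula does not hold at n7.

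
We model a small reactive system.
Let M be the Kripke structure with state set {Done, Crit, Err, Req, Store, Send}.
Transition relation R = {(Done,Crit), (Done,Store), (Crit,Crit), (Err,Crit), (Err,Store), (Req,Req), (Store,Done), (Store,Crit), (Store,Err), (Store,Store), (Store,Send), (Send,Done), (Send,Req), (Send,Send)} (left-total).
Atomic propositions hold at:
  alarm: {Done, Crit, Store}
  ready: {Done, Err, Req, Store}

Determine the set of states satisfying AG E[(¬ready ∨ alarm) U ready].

{Req}

Sat(¬ready) = {Crit, Send}
Sat(¬ready ∨ alarm) = {Done, Crit, Store, Send}
E[(¬ready ∨ alarm) U ready]: least fixpoint, start Z0 = Sat(ready) = {Done, Err, Req, Store}, add states in Sat(¬ready ∨ alarm) with some successor in Z. Z1 = {Done, Err, Req, Store, Send}; fixed.
Sat(E[(¬ready ∨ alarm) U ready]) = {Done, Err, Req, Store, Send}
AG E[(¬ready ∨ alarm) U ready]: greatest fixpoint, start Z0 = {Done, Err, Req, Store, Send}, keep only states in Sat with every successor in Z. Z1 = {Req, Send}; Z2 = {Req}; fixed.
Sat(AG E[(¬ready ∨ alarm) U ready]) = {Req}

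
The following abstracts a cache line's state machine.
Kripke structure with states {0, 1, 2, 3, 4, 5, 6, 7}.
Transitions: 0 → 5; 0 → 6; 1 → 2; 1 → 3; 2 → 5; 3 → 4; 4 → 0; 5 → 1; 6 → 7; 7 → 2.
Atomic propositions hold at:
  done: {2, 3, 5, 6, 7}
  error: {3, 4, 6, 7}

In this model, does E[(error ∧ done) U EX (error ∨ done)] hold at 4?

No

Sat(error ∧ done) = {3, 6, 7}
Sat(error ∨ done) = {2, 3, 4, 5, 6, 7}
Sat(EX (error ∨ done)) = {s : some successor in {2, 3, 4, 5, 6, 7}} = {0, 1, 2, 3, 6, 7}
E[(error ∧ done) U EX (error ∨ done)]: least fixpoint, start Z0 = Sat(EX (error ∨ done)) = {0, 1, 2, 3, 6, 7}, add states in Sat(error ∧ done) with some successor in Z. Already a fixed point.
Sat(E[(error ∧ done) U EX (error ∨ done)]) = {0, 1, 2, 3, 6, 7}
4 ∉ Sat(E[(error ∧ done) U EX (error ∨ done)]) = {0, 1, 2, 3, 6, 7}, so the formula does not hold at 4.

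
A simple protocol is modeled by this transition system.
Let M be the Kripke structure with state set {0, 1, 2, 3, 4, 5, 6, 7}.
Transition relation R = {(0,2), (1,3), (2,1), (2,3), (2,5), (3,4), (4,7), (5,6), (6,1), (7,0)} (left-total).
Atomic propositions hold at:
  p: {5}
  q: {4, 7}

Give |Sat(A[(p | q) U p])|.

Sat(p | q) = {4, 5, 7}
A[(p | q) U p]: least fixpoint, start Z0 = Sat(p) = {5}, add states in Sat(p | q) with every successor in Z. Already a fixed point.
Sat(A[(p | q) U p]) = {5}
|Sat(A[(p | q) U p])| = |{5}| = 1.

1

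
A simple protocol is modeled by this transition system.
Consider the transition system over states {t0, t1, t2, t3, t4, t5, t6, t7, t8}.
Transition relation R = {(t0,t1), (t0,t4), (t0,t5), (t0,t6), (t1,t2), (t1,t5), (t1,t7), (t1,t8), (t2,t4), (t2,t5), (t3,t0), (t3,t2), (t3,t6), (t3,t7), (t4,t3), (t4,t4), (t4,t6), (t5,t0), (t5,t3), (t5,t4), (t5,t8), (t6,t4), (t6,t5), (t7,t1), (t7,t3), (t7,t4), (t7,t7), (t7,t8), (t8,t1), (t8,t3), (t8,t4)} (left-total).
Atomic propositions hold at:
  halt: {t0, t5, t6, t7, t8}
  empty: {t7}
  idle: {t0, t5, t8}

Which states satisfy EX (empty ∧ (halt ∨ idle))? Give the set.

Sat(halt ∨ idle) = {t0, t5, t6, t7, t8}
Sat(empty ∧ (halt ∨ idle)) = {t7}
Sat(EX (empty ∧ (halt ∨ idle))) = {s : some successor in {t7}} = {t1, t3, t7}

{t1, t3, t7}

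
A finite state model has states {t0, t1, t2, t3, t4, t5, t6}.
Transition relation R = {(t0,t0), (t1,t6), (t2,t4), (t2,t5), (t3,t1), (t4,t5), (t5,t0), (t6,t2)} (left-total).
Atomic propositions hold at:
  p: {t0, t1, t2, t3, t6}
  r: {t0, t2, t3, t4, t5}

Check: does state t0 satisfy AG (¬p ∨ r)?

Sat(¬p) = {t4, t5}
Sat(¬p ∨ r) = {t0, t2, t3, t4, t5}
AG (¬p ∨ r): greatest fixpoint, start Z0 = {t0, t2, t3, t4, t5}, keep only states in Sat with every successor in Z. Z1 = {t0, t2, t4, t5}; fixed.
Sat(AG (¬p ∨ r)) = {t0, t2, t4, t5}
t0 ∈ Sat(AG (¬p ∨ r)) = {t0, t2, t4, t5}, so the formula holds at t0.

Yes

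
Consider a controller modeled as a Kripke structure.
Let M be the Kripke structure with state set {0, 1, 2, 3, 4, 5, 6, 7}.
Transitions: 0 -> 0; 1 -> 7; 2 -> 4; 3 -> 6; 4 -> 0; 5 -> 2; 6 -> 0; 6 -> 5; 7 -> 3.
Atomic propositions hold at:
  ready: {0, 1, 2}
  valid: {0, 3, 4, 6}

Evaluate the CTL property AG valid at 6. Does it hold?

AG valid: greatest fixpoint, start Z0 = {0, 3, 4, 6}, keep only states in Sat with every successor in Z. Z1 = {0, 3, 4}; Z2 = {0, 4}; fixed.
Sat(AG valid) = {0, 4}
6 ∉ Sat(AG valid) = {0, 4}, so the formula does not hold at 6.

No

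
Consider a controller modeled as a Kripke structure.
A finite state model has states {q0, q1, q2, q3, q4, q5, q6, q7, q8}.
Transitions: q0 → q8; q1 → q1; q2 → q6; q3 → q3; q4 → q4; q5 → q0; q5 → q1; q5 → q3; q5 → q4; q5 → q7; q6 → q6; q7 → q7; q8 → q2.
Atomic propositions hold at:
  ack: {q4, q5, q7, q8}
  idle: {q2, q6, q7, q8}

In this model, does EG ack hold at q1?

No

EG ack: greatest fixpoint, start Z0 = {q4, q5, q7, q8}, keep only states in Sat with some successor in Z. Z1 = {q4, q5, q7}; fixed.
Sat(EG ack) = {q4, q5, q7}
q1 ∉ Sat(EG ack) = {q4, q5, q7}, so the formula does not hold at q1.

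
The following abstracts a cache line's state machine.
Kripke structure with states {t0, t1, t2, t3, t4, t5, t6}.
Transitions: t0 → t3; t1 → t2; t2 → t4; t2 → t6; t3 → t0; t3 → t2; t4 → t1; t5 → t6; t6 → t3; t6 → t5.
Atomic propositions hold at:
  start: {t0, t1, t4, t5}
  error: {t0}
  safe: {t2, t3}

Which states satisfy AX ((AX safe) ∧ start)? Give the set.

{t4}

Sat(AX safe) = {s : every successor in {t2, t3}} = {t0, t1}
Sat((AX safe) ∧ start) = {t0, t1}
Sat(AX ((AX safe) ∧ start)) = {s : every successor in {t0, t1}} = {t4}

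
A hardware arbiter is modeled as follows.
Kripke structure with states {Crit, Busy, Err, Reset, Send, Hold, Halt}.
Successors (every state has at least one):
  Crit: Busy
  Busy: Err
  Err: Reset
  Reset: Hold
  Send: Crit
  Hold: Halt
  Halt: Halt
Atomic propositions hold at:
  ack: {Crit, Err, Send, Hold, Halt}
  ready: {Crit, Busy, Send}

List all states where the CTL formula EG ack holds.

{Hold, Halt}

EG ack: greatest fixpoint, start Z0 = {Crit, Err, Send, Hold, Halt}, keep only states in Sat with some successor in Z. Z1 = {Send, Hold, Halt}; Z2 = {Hold, Halt}; fixed.
Sat(EG ack) = {Hold, Halt}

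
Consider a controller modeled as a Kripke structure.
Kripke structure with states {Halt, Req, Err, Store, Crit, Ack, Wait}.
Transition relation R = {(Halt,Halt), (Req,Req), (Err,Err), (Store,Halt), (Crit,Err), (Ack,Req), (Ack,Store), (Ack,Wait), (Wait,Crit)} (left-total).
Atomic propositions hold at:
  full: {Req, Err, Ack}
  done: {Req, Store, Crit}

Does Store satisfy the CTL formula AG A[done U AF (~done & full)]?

Sat(~done) = {Halt, Err, Ack, Wait}
Sat(~done & full) = {Err, Ack}
AF (~done & full): least fixpoint, start Z0 = {Err, Ack}, add states with every successor in Z. Z1 = {Err, Crit, Ack}; Z2 = {Err, Crit, Ack, Wait}; fixed.
Sat(AF (~done & full)) = {Err, Crit, Ack, Wait}
A[done U AF (~done & full)]: least fixpoint, start Z0 = Sat(AF (~done & full)) = {Err, Crit, Ack, Wait}, add states in Sat(done) with every successor in Z. Already a fixed point.
Sat(A[done U AF (~done & full)]) = {Err, Crit, Ack, Wait}
AG A[done U AF (~done & full)]: greatest fixpoint, start Z0 = {Err, Crit, Ack, Wait}, keep only states in Sat with every successor in Z. Z1 = {Err, Crit, Wait}; fixed.
Sat(AG A[done U AF (~done & full)]) = {Err, Crit, Wait}
Store ∉ Sat(AG A[done U AF (~done & full)]) = {Err, Crit, Wait}, so the formula does not hold at Store.

No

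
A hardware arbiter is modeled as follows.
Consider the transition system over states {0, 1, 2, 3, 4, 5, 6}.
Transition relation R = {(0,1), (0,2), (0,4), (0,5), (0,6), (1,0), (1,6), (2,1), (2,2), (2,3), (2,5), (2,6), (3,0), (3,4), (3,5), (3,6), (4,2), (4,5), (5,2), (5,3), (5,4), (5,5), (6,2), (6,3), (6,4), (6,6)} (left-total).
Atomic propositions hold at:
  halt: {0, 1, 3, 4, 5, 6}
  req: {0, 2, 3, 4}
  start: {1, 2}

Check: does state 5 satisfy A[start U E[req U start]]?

E[req U start]: least fixpoint, start Z0 = Sat(start) = {1, 2}, add states in Sat(req) with some successor in Z. Z1 = {0, 1, 2, 4}; Z2 = {0, 1, 2, 3, 4}; fixed.
Sat(E[req U start]) = {0, 1, 2, 3, 4}
A[start U E[req U start]]: least fixpoint, start Z0 = Sat(E[req U start]) = {0, 1, 2, 3, 4}, add states in Sat(start) with every successor in Z. Already a fixed point.
Sat(A[start U E[req U start]]) = {0, 1, 2, 3, 4}
5 ∉ Sat(A[start U E[req U start]]) = {0, 1, 2, 3, 4}, so the formula does not hold at 5.

No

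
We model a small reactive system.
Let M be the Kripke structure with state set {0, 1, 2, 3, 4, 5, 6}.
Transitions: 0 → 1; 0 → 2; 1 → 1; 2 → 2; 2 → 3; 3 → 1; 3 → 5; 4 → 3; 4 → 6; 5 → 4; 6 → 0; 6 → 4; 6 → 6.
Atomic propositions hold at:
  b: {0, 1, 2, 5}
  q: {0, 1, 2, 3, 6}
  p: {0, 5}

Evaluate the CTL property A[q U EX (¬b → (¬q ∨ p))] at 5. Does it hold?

Yes

Sat(¬b) = {3, 4, 6}
Sat(¬q) = {4, 5}
Sat(¬q ∨ p) = {0, 4, 5}
Sat(¬b → (¬q ∨ p)) = {0, 1, 2, 4, 5}
Sat(EX (¬b → (¬q ∨ p))) = {s : some successor in {0, 1, 2, 4, 5}} = {0, 1, 2, 3, 5, 6}
A[q U EX (¬b → (¬q ∨ p))]: least fixpoint, start Z0 = Sat(EX (¬b → (¬q ∨ p))) = {0, 1, 2, 3, 5, 6}, add states in Sat(q) with every successor in Z. Already a fixed point.
Sat(A[q U EX (¬b → (¬q ∨ p))]) = {0, 1, 2, 3, 5, 6}
5 ∈ Sat(A[q U EX (¬b → (¬q ∨ p))]) = {0, 1, 2, 3, 5, 6}, so the formula holds at 5.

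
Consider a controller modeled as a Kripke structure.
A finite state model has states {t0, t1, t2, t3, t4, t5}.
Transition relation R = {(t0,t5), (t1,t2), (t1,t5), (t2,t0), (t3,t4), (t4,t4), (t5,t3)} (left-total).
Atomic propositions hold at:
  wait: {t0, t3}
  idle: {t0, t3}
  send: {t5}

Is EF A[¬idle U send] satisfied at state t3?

No

Sat(¬idle) = {t1, t2, t4, t5}
A[¬idle U send]: least fixpoint, start Z0 = Sat(send) = {t5}, add states in Sat(¬idle) with every successor in Z. Already a fixed point.
Sat(A[¬idle U send]) = {t5}
EF A[¬idle U send]: least fixpoint, start Z0 = {t5}, add states with some successor in Z. Z1 = {t0, t1, t5}; Z2 = {t0, t1, t2, t5}; fixed.
Sat(EF A[¬idle U send]) = {t0, t1, t2, t5}
t3 ∉ Sat(EF A[¬idle U send]) = {t0, t1, t2, t5}, so the formula does not hold at t3.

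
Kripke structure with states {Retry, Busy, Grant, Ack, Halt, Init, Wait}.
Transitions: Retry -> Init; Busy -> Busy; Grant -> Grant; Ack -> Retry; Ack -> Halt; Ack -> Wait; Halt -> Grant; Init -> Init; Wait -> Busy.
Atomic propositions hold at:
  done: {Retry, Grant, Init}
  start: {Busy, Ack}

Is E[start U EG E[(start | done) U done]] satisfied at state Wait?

No

Sat(start | done) = {Retry, Busy, Grant, Ack, Init}
E[(start | done) U done]: least fixpoint, start Z0 = Sat(done) = {Retry, Grant, Init}, add states in Sat(start | done) with some successor in Z. Z1 = {Retry, Grant, Ack, Init}; fixed.
Sat(E[(start | done) U done]) = {Retry, Grant, Ack, Init}
EG E[(start | done) U done]: greatest fixpoint, start Z0 = {Retry, Grant, Ack, Init}, keep only states in Sat with some successor in Z. Already a fixed point.
Sat(EG E[(start | done) U done]) = {Retry, Grant, Ack, Init}
E[start U EG E[(start | done) U done]]: least fixpoint, start Z0 = Sat(EG E[(start | done) U done]) = {Retry, Grant, Ack, Init}, add states in Sat(start) with some successor in Z. Already a fixed point.
Sat(E[start U EG E[(start | done) U done]]) = {Retry, Grant, Ack, Init}
Wait ∉ Sat(E[start U EG E[(start | done) U done]]) = {Retry, Grant, Ack, Init}, so the formula does not hold at Wait.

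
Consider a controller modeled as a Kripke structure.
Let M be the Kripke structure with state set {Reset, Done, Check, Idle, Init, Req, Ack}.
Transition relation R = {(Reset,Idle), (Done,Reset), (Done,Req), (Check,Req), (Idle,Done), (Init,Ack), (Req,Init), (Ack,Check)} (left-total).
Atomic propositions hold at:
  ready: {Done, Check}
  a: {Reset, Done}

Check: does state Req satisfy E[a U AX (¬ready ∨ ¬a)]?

Yes

Sat(¬ready) = {Reset, Idle, Init, Req, Ack}
Sat(¬a) = {Check, Idle, Init, Req, Ack}
Sat(¬ready ∨ ¬a) = {Reset, Check, Idle, Init, Req, Ack}
Sat(AX (¬ready ∨ ¬a)) = {s : every successor in {Reset, Check, Idle, Init, Req, Ack}} = {Reset, Done, Check, Init, Req, Ack}
E[a U AX (¬ready ∨ ¬a)]: least fixpoint, start Z0 = Sat(AX (¬ready ∨ ¬a)) = {Reset, Done, Check, Init, Req, Ack}, add states in Sat(a) with some successor in Z. Already a fixed point.
Sat(E[a U AX (¬ready ∨ ¬a)]) = {Reset, Done, Check, Init, Req, Ack}
Req ∈ Sat(E[a U AX (¬ready ∨ ¬a)]) = {Reset, Done, Check, Init, Req, Ack}, so the formula holds at Req.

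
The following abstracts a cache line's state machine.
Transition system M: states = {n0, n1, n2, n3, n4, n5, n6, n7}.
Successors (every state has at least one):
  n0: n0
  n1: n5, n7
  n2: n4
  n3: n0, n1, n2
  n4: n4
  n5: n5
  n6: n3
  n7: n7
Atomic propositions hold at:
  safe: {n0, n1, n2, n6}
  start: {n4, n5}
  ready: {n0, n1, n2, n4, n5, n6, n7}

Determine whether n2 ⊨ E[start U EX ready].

Yes

Sat(EX ready) = {s : some successor in {n0, n1, n2, n4, n5, n6, n7}} = {n0, n1, n2, n3, n4, n5, n7}
E[start U EX ready]: least fixpoint, start Z0 = Sat(EX ready) = {n0, n1, n2, n3, n4, n5, n7}, add states in Sat(start) with some successor in Z. Already a fixed point.
Sat(E[start U EX ready]) = {n0, n1, n2, n3, n4, n5, n7}
n2 ∈ Sat(E[start U EX ready]) = {n0, n1, n2, n3, n4, n5, n7}, so the formula holds at n2.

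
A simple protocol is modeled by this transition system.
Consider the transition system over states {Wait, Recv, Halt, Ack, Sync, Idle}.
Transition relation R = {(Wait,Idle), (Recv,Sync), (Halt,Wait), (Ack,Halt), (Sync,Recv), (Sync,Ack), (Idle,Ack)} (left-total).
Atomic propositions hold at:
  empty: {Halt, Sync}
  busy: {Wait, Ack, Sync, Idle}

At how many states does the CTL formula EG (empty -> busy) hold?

2

Sat(empty -> busy) = {Wait, Recv, Ack, Sync, Idle}
EG (empty -> busy): greatest fixpoint, start Z0 = {Wait, Recv, Ack, Sync, Idle}, keep only states in Sat with some successor in Z. Z1 = {Wait, Recv, Sync, Idle}; Z2 = {Wait, Recv, Sync}; Z3 = {Recv, Sync}; fixed.
Sat(EG (empty -> busy)) = {Recv, Sync}
|Sat(EG (empty -> busy))| = |{Recv, Sync}| = 2.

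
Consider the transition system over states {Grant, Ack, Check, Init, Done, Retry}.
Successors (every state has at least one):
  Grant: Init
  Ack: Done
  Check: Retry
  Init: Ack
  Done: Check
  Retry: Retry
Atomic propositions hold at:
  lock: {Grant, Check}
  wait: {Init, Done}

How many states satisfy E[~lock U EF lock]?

Sat(~lock) = {Ack, Init, Done, Retry}
EF lock: least fixpoint, start Z0 = {Grant, Check}, add states with some successor in Z. Z1 = {Grant, Check, Done}; Z2 = {Grant, Ack, Check, Done}; Z3 = {Grant, Ack, Check, Init, Done}; fixed.
Sat(EF lock) = {Grant, Ack, Check, Init, Done}
E[~lock U EF lock]: least fixpoint, start Z0 = Sat(EF lock) = {Grant, Ack, Check, Init, Done}, add states in Sat(~lock) with some successor in Z. Already a fixed point.
Sat(E[~lock U EF lock]) = {Grant, Ack, Check, Init, Done}
|Sat(E[~lock U EF lock])| = |{Grant, Ack, Check, Init, Done}| = 5.

5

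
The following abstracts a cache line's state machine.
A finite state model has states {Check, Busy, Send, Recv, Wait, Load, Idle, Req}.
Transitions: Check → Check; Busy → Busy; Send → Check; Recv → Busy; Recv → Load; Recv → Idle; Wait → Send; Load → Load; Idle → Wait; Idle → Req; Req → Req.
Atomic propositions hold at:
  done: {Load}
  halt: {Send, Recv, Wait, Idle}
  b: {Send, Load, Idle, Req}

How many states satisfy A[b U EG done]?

EG done: greatest fixpoint, start Z0 = {Load}, keep only states in Sat with some successor in Z. Already a fixed point.
Sat(EG done) = {Load}
A[b U EG done]: least fixpoint, start Z0 = Sat(EG done) = {Load}, add states in Sat(b) with every successor in Z. Already a fixed point.
Sat(A[b U EG done]) = {Load}
|Sat(A[b U EG done])| = |{Load}| = 1.

1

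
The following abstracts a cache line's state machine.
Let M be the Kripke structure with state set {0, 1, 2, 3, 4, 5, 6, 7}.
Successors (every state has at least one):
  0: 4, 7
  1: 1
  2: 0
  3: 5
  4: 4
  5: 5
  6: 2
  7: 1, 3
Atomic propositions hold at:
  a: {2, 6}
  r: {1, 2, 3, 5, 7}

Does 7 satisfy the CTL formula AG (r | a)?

Sat(r | a) = {1, 2, 3, 5, 6, 7}
AG (r | a): greatest fixpoint, start Z0 = {1, 2, 3, 5, 6, 7}, keep only states in Sat with every successor in Z. Z1 = {1, 3, 5, 6, 7}; Z2 = {1, 3, 5, 7}; fixed.
Sat(AG (r | a)) = {1, 3, 5, 7}
7 ∈ Sat(AG (r | a)) = {1, 3, 5, 7}, so the formula holds at 7.

Yes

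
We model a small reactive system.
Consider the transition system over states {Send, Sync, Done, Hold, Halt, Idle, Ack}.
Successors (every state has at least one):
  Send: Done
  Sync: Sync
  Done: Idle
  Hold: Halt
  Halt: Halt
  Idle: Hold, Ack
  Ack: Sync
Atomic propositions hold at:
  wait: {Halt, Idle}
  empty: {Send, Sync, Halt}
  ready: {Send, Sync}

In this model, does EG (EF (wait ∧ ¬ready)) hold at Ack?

Sat(¬ready) = {Done, Hold, Halt, Idle, Ack}
Sat(wait ∧ ¬ready) = {Halt, Idle}
EF (wait ∧ ¬ready): least fixpoint, start Z0 = {Halt, Idle}, add states with some successor in Z. Z1 = {Done, Hold, Halt, Idle}; Z2 = {Send, Done, Hold, Halt, Idle}; fixed.
Sat(EF (wait ∧ ¬ready)) = {Send, Done, Hold, Halt, Idle}
EG (EF (wait ∧ ¬ready)): greatest fixpoint, start Z0 = {Send, Done, Hold, Halt, Idle}, keep only states in Sat with some successor in Z. Already a fixed point.
Sat(EG (EF (wait ∧ ¬ready))) = {Send, Done, Hold, Halt, Idle}
Ack ∉ Sat(EG (EF (wait ∧ ¬ready))) = {Send, Done, Hold, Halt, Idle}, so the formula does not hold at Ack.

No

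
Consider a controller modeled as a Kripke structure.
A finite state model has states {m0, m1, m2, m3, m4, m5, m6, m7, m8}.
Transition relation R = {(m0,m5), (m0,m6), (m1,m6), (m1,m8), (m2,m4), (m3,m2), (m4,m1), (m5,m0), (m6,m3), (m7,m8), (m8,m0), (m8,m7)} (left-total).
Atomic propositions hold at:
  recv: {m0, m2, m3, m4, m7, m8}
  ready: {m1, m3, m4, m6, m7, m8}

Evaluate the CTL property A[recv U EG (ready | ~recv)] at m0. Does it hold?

Sat(~recv) = {m1, m5, m6}
Sat(ready | ~recv) = {m1, m3, m4, m5, m6, m7, m8}
EG (ready | ~recv): greatest fixpoint, start Z0 = {m1, m3, m4, m5, m6, m7, m8}, keep only states in Sat with some successor in Z. Z1 = {m1, m4, m6, m7, m8}; Z2 = {m1, m4, m7, m8}; fixed.
Sat(EG (ready | ~recv)) = {m1, m4, m7, m8}
A[recv U EG (ready | ~recv)]: least fixpoint, start Z0 = Sat(EG (ready | ~recv)) = {m1, m4, m7, m8}, add states in Sat(recv) with every successor in Z. Z1 = {m1, m2, m4, m7, m8}; Z2 = {m1, m2, m3, m4, m7, m8}; fixed.
Sat(A[recv U EG (ready | ~recv)]) = {m1, m2, m3, m4, m7, m8}
m0 ∉ Sat(A[recv U EG (ready | ~recv)]) = {m1, m2, m3, m4, m7, m8}, so the formula does not hold at m0.

No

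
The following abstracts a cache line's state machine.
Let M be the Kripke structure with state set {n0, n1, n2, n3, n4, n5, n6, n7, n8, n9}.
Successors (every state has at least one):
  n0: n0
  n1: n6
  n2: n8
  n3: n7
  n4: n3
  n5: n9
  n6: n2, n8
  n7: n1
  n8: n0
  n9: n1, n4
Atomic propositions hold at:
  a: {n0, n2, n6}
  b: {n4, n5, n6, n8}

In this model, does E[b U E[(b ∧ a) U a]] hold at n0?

Sat(b ∧ a) = {n6}
E[(b ∧ a) U a]: least fixpoint, start Z0 = Sat(a) = {n0, n2, n6}, add states in Sat(b ∧ a) with some successor in Z. Already a fixed point.
Sat(E[(b ∧ a) U a]) = {n0, n2, n6}
E[b U E[(b ∧ a) U a]]: least fixpoint, start Z0 = Sat(E[(b ∧ a) U a]) = {n0, n2, n6}, add states in Sat(b) with some successor in Z. Z1 = {n0, n2, n6, n8}; fixed.
Sat(E[b U E[(b ∧ a) U a]]) = {n0, n2, n6, n8}
n0 ∈ Sat(E[b U E[(b ∧ a) U a]]) = {n0, n2, n6, n8}, so the formula holds at n0.

Yes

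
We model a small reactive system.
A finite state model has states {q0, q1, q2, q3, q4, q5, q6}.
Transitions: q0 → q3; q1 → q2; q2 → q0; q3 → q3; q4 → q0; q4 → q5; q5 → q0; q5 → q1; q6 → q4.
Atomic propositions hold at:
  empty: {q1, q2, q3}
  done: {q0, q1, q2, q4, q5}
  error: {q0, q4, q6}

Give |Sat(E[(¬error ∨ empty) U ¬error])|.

Sat(¬error) = {q1, q2, q3, q5}
Sat(¬error ∨ empty) = {q1, q2, q3, q5}
E[(¬error ∨ empty) U ¬error]: least fixpoint, start Z0 = Sat(¬error) = {q1, q2, q3, q5}, add states in Sat(¬error ∨ empty) with some successor in Z. Already a fixed point.
Sat(E[(¬error ∨ empty) U ¬error]) = {q1, q2, q3, q5}
|Sat(E[(¬error ∨ empty) U ¬error])| = |{q1, q2, q3, q5}| = 4.

4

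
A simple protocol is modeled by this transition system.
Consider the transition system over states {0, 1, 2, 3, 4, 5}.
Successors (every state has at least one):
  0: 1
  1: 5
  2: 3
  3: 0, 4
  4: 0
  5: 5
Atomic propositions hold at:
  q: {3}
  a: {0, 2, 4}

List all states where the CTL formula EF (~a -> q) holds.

Sat(~a) = {1, 3, 5}
Sat(~a -> q) = {0, 2, 3, 4}
EF (~a -> q): least fixpoint, start Z0 = {0, 2, 3, 4}, add states with some successor in Z. Already a fixed point.
Sat(EF (~a -> q)) = {0, 2, 3, 4}

{0, 2, 3, 4}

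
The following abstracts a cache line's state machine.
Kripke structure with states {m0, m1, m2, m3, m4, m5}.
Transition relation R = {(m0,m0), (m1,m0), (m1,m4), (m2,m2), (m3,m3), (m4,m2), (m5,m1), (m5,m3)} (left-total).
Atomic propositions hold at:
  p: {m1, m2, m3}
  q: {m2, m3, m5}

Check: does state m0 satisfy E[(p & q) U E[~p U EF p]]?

No

Sat(p & q) = {m2, m3}
Sat(~p) = {m0, m4, m5}
EF p: least fixpoint, start Z0 = {m1, m2, m3}, add states with some successor in Z. Z1 = {m1, m2, m3, m4, m5}; fixed.
Sat(EF p) = {m1, m2, m3, m4, m5}
E[~p U EF p]: least fixpoint, start Z0 = Sat(EF p) = {m1, m2, m3, m4, m5}, add states in Sat(~p) with some successor in Z. Already a fixed point.
Sat(E[~p U EF p]) = {m1, m2, m3, m4, m5}
E[(p & q) U E[~p U EF p]]: least fixpoint, start Z0 = Sat(E[~p U EF p]) = {m1, m2, m3, m4, m5}, add states in Sat(p & q) with some successor in Z. Already a fixed point.
Sat(E[(p & q) U E[~p U EF p]]) = {m1, m2, m3, m4, m5}
m0 ∉ Sat(E[(p & q) U E[~p U EF p]]) = {m1, m2, m3, m4, m5}, so the formula does not hold at m0.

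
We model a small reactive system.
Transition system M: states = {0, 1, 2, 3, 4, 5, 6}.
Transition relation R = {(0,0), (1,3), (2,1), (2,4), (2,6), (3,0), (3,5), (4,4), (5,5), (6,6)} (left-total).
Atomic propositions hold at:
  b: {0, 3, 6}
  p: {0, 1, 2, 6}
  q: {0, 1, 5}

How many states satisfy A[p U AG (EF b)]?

EF b: least fixpoint, start Z0 = {0, 3, 6}, add states with some successor in Z. Z1 = {0, 1, 2, 3, 6}; fixed.
Sat(EF b) = {0, 1, 2, 3, 6}
AG (EF b): greatest fixpoint, start Z0 = {0, 1, 2, 3, 6}, keep only states in Sat with every successor in Z. Z1 = {0, 1, 6}; Z2 = {0, 6}; fixed.
Sat(AG (EF b)) = {0, 6}
A[p U AG (EF b)]: least fixpoint, start Z0 = Sat(AG (EF b)) = {0, 6}, add states in Sat(p) with every successor in Z. Already a fixed point.
Sat(A[p U AG (EF b)]) = {0, 6}
|Sat(A[p U AG (EF b)])| = |{0, 6}| = 2.

2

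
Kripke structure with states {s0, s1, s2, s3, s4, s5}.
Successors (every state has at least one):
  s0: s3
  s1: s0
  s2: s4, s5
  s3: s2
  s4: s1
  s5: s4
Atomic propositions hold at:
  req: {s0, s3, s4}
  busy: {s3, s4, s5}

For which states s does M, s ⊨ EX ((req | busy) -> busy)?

Sat(req | busy) = {s0, s3, s4, s5}
Sat((req | busy) -> busy) = {s1, s2, s3, s4, s5}
Sat(EX ((req | busy) -> busy)) = {s : some successor in {s1, s2, s3, s4, s5}} = {s0, s2, s3, s4, s5}

{s0, s2, s3, s4, s5}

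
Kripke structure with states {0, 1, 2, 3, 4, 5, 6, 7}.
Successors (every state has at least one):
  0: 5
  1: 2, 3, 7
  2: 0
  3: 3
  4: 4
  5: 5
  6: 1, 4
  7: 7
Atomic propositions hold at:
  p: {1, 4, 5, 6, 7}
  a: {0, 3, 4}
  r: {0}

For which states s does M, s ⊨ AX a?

{2, 3, 4}

Sat(AX a) = {s : every successor in {0, 3, 4}} = {2, 3, 4}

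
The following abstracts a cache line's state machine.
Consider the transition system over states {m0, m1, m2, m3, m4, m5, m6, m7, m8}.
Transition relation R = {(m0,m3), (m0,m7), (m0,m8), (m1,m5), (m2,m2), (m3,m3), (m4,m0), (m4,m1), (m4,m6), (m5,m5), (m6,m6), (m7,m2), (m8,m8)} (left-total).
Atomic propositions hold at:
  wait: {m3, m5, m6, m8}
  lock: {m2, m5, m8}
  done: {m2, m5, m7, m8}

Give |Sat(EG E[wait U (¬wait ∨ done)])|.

Sat(¬wait) = {m0, m1, m2, m4, m7}
Sat(¬wait ∨ done) = {m0, m1, m2, m4, m5, m7, m8}
E[wait U (¬wait ∨ done)]: least fixpoint, start Z0 = Sat((¬wait ∨ done)) = {m0, m1, m2, m4, m5, m7, m8}, add states in Sat(wait) with some successor in Z. Already a fixed point.
Sat(E[wait U (¬wait ∨ done)]) = {m0, m1, m2, m4, m5, m7, m8}
EG E[wait U (¬wait ∨ done)]: greatest fixpoint, start Z0 = {m0, m1, m2, m4, m5, m7, m8}, keep only states in Sat with some successor in Z. Already a fixed point.
Sat(EG E[wait U (¬wait ∨ done)]) = {m0, m1, m2, m4, m5, m7, m8}
|Sat(EG E[wait U (¬wait ∨ done)])| = |{m0, m1, m2, m4, m5, m7, m8}| = 7.

7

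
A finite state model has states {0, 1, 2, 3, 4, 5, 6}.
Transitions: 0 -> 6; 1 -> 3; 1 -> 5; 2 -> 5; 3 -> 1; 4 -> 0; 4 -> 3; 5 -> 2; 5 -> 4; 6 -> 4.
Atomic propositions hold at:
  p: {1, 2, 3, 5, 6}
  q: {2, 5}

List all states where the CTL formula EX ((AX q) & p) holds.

{5}

Sat(AX q) = {s : every successor in {2, 5}} = {2}
Sat((AX q) & p) = {2}
Sat(EX ((AX q) & p)) = {s : some successor in {2}} = {5}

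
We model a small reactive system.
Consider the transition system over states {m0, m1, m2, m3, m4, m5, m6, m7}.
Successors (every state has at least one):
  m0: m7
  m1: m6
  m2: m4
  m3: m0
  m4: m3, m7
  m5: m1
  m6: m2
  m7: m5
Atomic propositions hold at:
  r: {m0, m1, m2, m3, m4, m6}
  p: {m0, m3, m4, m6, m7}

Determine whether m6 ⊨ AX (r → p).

No

Sat(r → p) = {m0, m3, m4, m5, m6, m7}
Sat(AX (r → p)) = {s : every successor in {m0, m3, m4, m5, m6, m7}} = {m0, m1, m2, m3, m4, m7}
m6 ∉ Sat(AX (r → p)) = {m0, m1, m2, m3, m4, m7}, so the formula does not hold at m6.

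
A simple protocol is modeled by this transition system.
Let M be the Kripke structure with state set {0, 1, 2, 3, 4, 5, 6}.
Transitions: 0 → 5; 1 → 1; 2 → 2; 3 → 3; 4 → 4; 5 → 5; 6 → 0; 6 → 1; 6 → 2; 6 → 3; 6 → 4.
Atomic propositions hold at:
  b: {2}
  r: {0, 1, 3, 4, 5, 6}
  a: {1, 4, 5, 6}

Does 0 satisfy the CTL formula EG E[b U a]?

E[b U a]: least fixpoint, start Z0 = Sat(a) = {1, 4, 5, 6}, add states in Sat(b) with some successor in Z. Already a fixed point.
Sat(E[b U a]) = {1, 4, 5, 6}
EG E[b U a]: greatest fixpoint, start Z0 = {1, 4, 5, 6}, keep only states in Sat with some successor in Z. Already a fixed point.
Sat(EG E[b U a]) = {1, 4, 5, 6}
0 ∉ Sat(EG E[b U a]) = {1, 4, 5, 6}, so the formula does not hold at 0.

No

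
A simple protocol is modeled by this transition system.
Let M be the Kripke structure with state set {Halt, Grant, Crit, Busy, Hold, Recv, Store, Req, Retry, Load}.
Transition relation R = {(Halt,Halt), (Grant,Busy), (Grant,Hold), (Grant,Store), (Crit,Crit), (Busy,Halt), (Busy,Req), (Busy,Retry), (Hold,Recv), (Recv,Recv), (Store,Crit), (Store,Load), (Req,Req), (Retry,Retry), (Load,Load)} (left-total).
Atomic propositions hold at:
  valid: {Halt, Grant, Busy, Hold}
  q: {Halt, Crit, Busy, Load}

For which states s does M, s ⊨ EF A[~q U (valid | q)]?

Sat(~q) = {Grant, Hold, Recv, Store, Req, Retry}
Sat(valid | q) = {Halt, Grant, Crit, Busy, Hold, Load}
A[~q U (valid | q)]: least fixpoint, start Z0 = Sat((valid | q)) = {Halt, Grant, Crit, Busy, Hold, Load}, add states in Sat(~q) with every successor in Z. Z1 = {Halt, Grant, Crit, Busy, Hold, Store, Load}; fixed.
Sat(A[~q U (valid | q)]) = {Halt, Grant, Crit, Busy, Hold, Store, Load}
EF A[~q U (valid | q)]: least fixpoint, start Z0 = {Halt, Grant, Crit, Busy, Hold, Store, Load}, add states with some successor in Z. Already a fixed point.
Sat(EF A[~q U (valid | q)]) = {Halt, Grant, Crit, Busy, Hold, Store, Load}

{Halt, Grant, Crit, Busy, Hold, Store, Load}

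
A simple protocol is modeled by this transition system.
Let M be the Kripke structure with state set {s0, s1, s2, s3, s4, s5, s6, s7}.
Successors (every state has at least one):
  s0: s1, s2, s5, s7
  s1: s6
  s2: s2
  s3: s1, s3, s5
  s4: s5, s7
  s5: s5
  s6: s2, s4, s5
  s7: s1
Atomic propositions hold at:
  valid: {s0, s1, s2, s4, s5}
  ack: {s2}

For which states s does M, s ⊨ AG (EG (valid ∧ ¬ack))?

Sat(¬ack) = {s0, s1, s3, s4, s5, s6, s7}
Sat(valid ∧ ¬ack) = {s0, s1, s4, s5}
EG (valid ∧ ¬ack): greatest fixpoint, start Z0 = {s0, s1, s4, s5}, keep only states in Sat with some successor in Z. Z1 = {s0, s4, s5}; fixed.
Sat(EG (valid ∧ ¬ack)) = {s0, s4, s5}
AG (EG (valid ∧ ¬ack)): greatest fixpoint, start Z0 = {s0, s4, s5}, keep only states in Sat with every successor in Z. Z1 = {s5}; fixed.
Sat(AG (EG (valid ∧ ¬ack))) = {s5}

{s5}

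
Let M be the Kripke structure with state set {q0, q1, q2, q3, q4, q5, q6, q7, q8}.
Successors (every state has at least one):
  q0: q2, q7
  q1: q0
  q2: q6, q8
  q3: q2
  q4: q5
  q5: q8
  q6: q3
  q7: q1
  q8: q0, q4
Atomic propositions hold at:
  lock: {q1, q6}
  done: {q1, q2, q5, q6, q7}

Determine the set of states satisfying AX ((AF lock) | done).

AF lock: least fixpoint, start Z0 = {q1, q6}, add states with every successor in Z. Z1 = {q1, q6, q7}; fixed.
Sat(AF lock) = {q1, q6, q7}
Sat((AF lock) | done) = {q1, q2, q5, q6, q7}
Sat(AX ((AF lock) | done)) = {s : every successor in {q1, q2, q5, q6, q7}} = {q0, q3, q4, q7}

{q0, q3, q4, q7}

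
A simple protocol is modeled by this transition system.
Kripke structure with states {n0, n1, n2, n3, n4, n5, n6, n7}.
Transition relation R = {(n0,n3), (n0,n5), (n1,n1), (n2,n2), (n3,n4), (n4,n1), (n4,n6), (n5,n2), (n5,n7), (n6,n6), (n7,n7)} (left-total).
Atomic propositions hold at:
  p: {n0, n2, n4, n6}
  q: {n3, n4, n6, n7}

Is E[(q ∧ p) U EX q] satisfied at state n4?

Sat(q ∧ p) = {n4, n6}
Sat(EX q) = {s : some successor in {n3, n4, n6, n7}} = {n0, n3, n4, n5, n6, n7}
E[(q ∧ p) U EX q]: least fixpoint, start Z0 = Sat(EX q) = {n0, n3, n4, n5, n6, n7}, add states in Sat(q ∧ p) with some successor in Z. Already a fixed point.
Sat(E[(q ∧ p) U EX q]) = {n0, n3, n4, n5, n6, n7}
n4 ∈ Sat(E[(q ∧ p) U EX q]) = {n0, n3, n4, n5, n6, n7}, so the formula holds at n4.

Yes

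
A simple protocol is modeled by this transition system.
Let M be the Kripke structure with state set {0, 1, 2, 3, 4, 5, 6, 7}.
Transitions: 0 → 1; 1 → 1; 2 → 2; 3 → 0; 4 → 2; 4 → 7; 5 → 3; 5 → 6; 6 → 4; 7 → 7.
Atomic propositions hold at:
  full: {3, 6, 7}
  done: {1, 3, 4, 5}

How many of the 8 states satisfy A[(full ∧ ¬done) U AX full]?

2

Sat(¬done) = {0, 2, 6, 7}
Sat(full ∧ ¬done) = {6, 7}
Sat(AX full) = {s : every successor in {3, 6, 7}} = {5, 7}
A[(full ∧ ¬done) U AX full]: least fixpoint, start Z0 = Sat(AX full) = {5, 7}, add states in Sat(full ∧ ¬done) with every successor in Z. Already a fixed point.
Sat(A[(full ∧ ¬done) U AX full]) = {5, 7}
|Sat(A[(full ∧ ¬done) U AX full])| = |{5, 7}| = 2.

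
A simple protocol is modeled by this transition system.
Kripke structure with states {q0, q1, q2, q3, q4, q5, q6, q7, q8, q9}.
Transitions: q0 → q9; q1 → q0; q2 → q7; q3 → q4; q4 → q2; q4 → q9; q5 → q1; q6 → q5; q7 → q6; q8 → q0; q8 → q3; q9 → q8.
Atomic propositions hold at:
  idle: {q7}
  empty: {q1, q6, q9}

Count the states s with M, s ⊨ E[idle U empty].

E[idle U empty]: least fixpoint, start Z0 = Sat(empty) = {q1, q6, q9}, add states in Sat(idle) with some successor in Z. Z1 = {q1, q6, q7, q9}; fixed.
Sat(E[idle U empty]) = {q1, q6, q7, q9}
|Sat(E[idle U empty])| = |{q1, q6, q7, q9}| = 4.

4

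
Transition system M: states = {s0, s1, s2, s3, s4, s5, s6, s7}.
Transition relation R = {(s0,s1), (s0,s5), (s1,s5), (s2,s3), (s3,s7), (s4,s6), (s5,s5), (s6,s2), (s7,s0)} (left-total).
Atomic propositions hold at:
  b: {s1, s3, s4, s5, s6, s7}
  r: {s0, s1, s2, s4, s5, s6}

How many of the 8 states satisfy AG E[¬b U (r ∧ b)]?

Sat(¬b) = {s0, s2}
Sat(r ∧ b) = {s1, s4, s5, s6}
E[¬b U (r ∧ b)]: least fixpoint, start Z0 = Sat((r ∧ b)) = {s1, s4, s5, s6}, add states in Sat(¬b) with some successor in Z. Z1 = {s0, s1, s4, s5, s6}; fixed.
Sat(E[¬b U (r ∧ b)]) = {s0, s1, s4, s5, s6}
AG E[¬b U (r ∧ b)]: greatest fixpoint, start Z0 = {s0, s1, s4, s5, s6}, keep only states in Sat with every successor in Z. Z1 = {s0, s1, s4, s5}; Z2 = {s0, s1, s5}; fixed.
Sat(AG E[¬b U (r ∧ b)]) = {s0, s1, s5}
|Sat(AG E[¬b U (r ∧ b)])| = |{s0, s1, s5}| = 3.

3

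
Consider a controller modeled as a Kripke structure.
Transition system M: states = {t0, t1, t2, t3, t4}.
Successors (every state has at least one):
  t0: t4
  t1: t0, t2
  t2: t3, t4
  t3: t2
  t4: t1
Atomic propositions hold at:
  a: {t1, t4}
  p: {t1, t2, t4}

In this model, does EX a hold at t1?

No

Sat(EX a) = {s : some successor in {t1, t4}} = {t0, t2, t4}
t1 ∉ Sat(EX a) = {t0, t2, t4}, so the formula does not hold at t1.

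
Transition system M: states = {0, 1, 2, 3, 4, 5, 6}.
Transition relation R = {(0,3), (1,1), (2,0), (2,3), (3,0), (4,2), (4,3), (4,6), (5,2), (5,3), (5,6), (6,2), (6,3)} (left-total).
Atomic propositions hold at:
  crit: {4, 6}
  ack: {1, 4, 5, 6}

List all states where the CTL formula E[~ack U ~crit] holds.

{0, 1, 2, 3, 5}

Sat(~ack) = {0, 2, 3}
Sat(~crit) = {0, 1, 2, 3, 5}
E[~ack U ~crit]: least fixpoint, start Z0 = Sat(~crit) = {0, 1, 2, 3, 5}, add states in Sat(~ack) with some successor in Z. Already a fixed point.
Sat(E[~ack U ~crit]) = {0, 1, 2, 3, 5}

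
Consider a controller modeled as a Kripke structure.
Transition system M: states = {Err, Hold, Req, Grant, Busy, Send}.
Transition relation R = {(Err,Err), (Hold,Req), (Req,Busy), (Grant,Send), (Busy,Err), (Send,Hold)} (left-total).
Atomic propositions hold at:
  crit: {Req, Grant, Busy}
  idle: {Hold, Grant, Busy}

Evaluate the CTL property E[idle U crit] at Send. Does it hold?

No

E[idle U crit]: least fixpoint, start Z0 = Sat(crit) = {Req, Grant, Busy}, add states in Sat(idle) with some successor in Z. Z1 = {Hold, Req, Grant, Busy}; fixed.
Sat(E[idle U crit]) = {Hold, Req, Grant, Busy}
Send ∉ Sat(E[idle U crit]) = {Hold, Req, Grant, Busy}, so the formula does not hold at Send.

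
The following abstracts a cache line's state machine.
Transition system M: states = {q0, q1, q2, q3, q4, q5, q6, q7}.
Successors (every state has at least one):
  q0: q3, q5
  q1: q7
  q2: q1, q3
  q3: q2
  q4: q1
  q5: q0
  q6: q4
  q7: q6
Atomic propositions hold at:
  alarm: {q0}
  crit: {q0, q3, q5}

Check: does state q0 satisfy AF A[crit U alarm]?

A[crit U alarm]: least fixpoint, start Z0 = Sat(alarm) = {q0}, add states in Sat(crit) with every successor in Z. Z1 = {q0, q5}; fixed.
Sat(A[crit U alarm]) = {q0, q5}
AF A[crit U alarm]: least fixpoint, start Z0 = {q0, q5}, add states with every successor in Z. Already a fixed point.
Sat(AF A[crit U alarm]) = {q0, q5}
q0 ∈ Sat(AF A[crit U alarm]) = {q0, q5}, so the formula holds at q0.

Yes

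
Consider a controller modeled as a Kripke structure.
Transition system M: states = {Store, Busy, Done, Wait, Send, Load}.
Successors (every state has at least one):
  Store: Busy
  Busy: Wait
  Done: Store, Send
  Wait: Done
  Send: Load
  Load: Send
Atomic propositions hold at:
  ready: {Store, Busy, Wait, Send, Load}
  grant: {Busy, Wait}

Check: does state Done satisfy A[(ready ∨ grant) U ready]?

Sat(ready ∨ grant) = {Store, Busy, Wait, Send, Load}
A[(ready ∨ grant) U ready]: least fixpoint, start Z0 = Sat(ready) = {Store, Busy, Wait, Send, Load}, add states in Sat(ready ∨ grant) with every successor in Z. Already a fixed point.
Sat(A[(ready ∨ grant) U ready]) = {Store, Busy, Wait, Send, Load}
Done ∉ Sat(A[(ready ∨ grant) U ready]) = {Store, Busy, Wait, Send, Load}, so the formula does not hold at Done.

No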